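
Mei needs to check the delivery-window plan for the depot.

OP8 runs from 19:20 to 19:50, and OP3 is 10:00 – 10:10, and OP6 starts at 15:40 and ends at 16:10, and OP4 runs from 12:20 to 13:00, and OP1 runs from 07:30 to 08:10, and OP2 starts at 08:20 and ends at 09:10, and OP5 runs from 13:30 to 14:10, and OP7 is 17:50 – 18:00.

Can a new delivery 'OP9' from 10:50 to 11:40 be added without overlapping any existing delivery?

Yes — the slot is free

OP1: ends 08:10 at or before OP9 starts 10:50 → clear.
OP2: ends 09:10 at or before OP9 starts 10:50 → clear.
OP3: ends 10:10 at or before OP9 starts 10:50 → clear.
OP4: starts 12:20 at or after OP9 ends 11:40 → clear.
OP5: starts 13:30 at or after OP9 ends 11:40 → clear.
OP6: starts 15:40 at or after OP9 ends 11:40 → clear.
OP7: starts 17:50 at or after OP9 ends 11:40 → clear.
OP8: starts 19:20 at or after OP9 ends 11:40 → clear.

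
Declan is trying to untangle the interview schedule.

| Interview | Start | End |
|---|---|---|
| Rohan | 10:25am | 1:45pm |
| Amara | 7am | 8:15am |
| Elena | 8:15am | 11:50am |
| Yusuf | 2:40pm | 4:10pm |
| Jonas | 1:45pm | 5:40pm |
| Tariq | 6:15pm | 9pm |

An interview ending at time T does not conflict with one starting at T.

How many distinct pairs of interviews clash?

Sorted by start: Amara, Elena, Rohan, Jonas, Yusuf, Tariq.
Elena starts exactly when Amara ends (back-to-back, no overlap); Amara is clear from here.
Rohan starts before Elena ends → Elena and Rohan overlap.
Jonas starts after Elena ends; Elena is clear from here.
Jonas starts exactly when Rohan ends (back-to-back, no overlap); Rohan is clear from here.
Yusuf starts before Jonas ends → Jonas and Yusuf overlap.
Tariq starts after Jonas ends.
Tariq starts after Yusuf ends.
Overlapping pairs: Elena & Rohan, Jonas & Yusuf — 2 in total.

2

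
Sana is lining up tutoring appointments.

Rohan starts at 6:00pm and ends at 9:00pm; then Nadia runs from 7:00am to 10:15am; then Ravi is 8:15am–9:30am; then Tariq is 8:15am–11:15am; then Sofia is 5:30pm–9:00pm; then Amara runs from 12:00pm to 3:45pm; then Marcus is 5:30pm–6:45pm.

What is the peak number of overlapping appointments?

Sort all start/end points and keep a running count:
7:00am start Nadia → 1
8:15am start Ravi → 2
8:15am start Tariq → 3
9:30am end Ravi → 2
10:15am end Nadia → 1
11:15am end Tariq → 0
12:00pm start Amara → 1
3:45pm end Amara → 0
5:30pm start Marcus → 1
5:30pm start Sofia → 2
6:00pm start Rohan → 3
6:45pm end Marcus → 2
9:00pm end Rohan → 1
9:00pm end Sofia → 0
Peak is 3, at 8:15am (Nadia, Ravi, Tariq).

3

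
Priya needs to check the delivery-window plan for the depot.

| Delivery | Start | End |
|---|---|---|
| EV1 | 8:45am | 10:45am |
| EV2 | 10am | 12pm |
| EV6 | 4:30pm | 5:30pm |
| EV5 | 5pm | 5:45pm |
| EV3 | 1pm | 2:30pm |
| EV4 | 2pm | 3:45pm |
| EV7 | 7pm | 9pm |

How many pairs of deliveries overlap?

3

Check each pair: they overlap iff neither finishes before the other starts.
Sorted by start: EV1, EV2, EV3, EV4, EV6, EV5, EV7.
EV2 starts before EV1 ends → EV1 and EV2 overlap.
EV3 starts after EV1 ends; EV1 is clear from here.
EV3 starts after EV2 ends; EV2 is clear from here.
EV4 starts before EV3 ends → EV3 and EV4 overlap.
EV6 starts after EV3 ends; EV3 is clear from here.
EV6 starts after EV4 ends; EV4 is clear from here.
EV5 starts before EV6 ends → EV6 and EV5 overlap.
EV7 starts after EV6 ends.
EV7 starts after EV5 ends.
Overlapping pairs: EV1 & EV2, EV3 & EV4, EV5 & EV6 — 3 in total.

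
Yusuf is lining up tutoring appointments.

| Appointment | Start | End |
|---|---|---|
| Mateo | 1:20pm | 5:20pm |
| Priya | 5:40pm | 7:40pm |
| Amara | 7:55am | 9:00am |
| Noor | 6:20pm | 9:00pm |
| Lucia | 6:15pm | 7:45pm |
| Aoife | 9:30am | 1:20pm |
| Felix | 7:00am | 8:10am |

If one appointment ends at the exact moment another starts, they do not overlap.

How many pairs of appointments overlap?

4

Sorted by start: Felix, Amara, Aoife, Mateo, Priya, Lucia, Noor.
Amara starts before Felix ends → Felix and Amara overlap.
Aoife starts after Felix ends — done with Felix.
Aoife starts after Amara ends — done with Amara.
Mateo starts exactly when Aoife ends (back-to-back, no overlap) — done with Aoife.
Priya starts after Mateo ends — done with Mateo.
Lucia starts before Priya ends → Priya and Lucia overlap.
Noor starts before Priya ends → Priya and Noor overlap.
Noor starts before Lucia ends → Lucia and Noor overlap.
Overlapping pairs: Amara & Felix, Lucia & Noor, Lucia & Priya, Noor & Priya — 4 in total.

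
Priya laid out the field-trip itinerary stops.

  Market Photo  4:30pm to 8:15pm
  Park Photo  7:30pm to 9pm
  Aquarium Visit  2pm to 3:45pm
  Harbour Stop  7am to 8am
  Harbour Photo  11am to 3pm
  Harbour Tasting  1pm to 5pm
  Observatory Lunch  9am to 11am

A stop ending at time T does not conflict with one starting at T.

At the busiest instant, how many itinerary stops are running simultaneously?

3

Sweep the timeline, counting +1 at each start and −1 at each end (ends before starts at a tie):
7am start Harbour Stop → 1
8am end Harbour Stop → 0
9am start Observatory Lunch → 1
11am end Observatory Lunch → 0
11am start Harbour Photo → 1
1pm start Harbour Tasting → 2
2pm start Aquarium Visit → 3
3pm end Harbour Photo → 2
3:45pm end Aquarium Visit → 1
4:30pm start Market Photo → 2
5pm end Harbour Tasting → 1
7:30pm start Park Photo → 2
8:15pm end Market Photo → 1
9pm end Park Photo → 0
Peak is 3, at 2pm (Aquarium Visit, Harbour Photo, Harbour Tasting).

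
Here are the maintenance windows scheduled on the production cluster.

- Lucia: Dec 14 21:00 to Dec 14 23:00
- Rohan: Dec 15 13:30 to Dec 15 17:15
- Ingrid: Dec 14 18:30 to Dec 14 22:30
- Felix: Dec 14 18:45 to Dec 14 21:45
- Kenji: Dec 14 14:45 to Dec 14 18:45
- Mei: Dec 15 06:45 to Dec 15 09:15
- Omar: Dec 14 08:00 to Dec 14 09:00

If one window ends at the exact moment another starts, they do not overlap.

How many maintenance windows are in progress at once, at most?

3

Sort all start/end points and keep a running count:
Dec 14 08:00 start Omar → 1
Dec 14 09:00 end Omar → 0
Dec 14 14:45 start Kenji → 1
Dec 14 18:30 start Ingrid → 2
Dec 14 18:45 end Kenji → 1
Dec 14 18:45 start Felix → 2
Dec 14 21:00 start Lucia → 3
Dec 14 21:45 end Felix → 2
Dec 14 22:30 end Ingrid → 1
Dec 14 23:00 end Lucia → 0
Dec 15 06:45 start Mei → 1
Dec 15 09:15 end Mei → 0
Dec 15 13:30 start Rohan → 1
Dec 15 17:15 end Rohan → 0
Peak is 3, at Dec 14 21:00 (Felix, Ingrid, Lucia).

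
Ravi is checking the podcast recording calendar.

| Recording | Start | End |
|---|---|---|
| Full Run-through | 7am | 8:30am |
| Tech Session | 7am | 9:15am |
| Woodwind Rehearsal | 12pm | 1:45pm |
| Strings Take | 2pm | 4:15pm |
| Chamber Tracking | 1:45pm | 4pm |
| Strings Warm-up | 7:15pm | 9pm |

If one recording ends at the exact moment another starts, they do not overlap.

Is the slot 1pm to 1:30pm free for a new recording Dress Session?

Full Run-through: ends 8:30am at or before Dress Session starts 1pm → clear.
Tech Session: ends 9:15am at or before Dress Session starts 1pm → clear.
Woodwind Rehearsal: starts 12pm before Dress Session ends 1:30pm, and ends 1:45pm after Dress Session starts 1pm → overlap.
Chamber Tracking: starts 1:45pm at or after Dress Session ends 1:30pm → clear.
Strings Take: starts 2pm at or after Dress Session ends 1:30pm → clear.
Strings Warm-up: starts 7:15pm at or after Dress Session ends 1:30pm → clear.
Dress Session overlaps Woodwind Rehearsal.

No — it overlaps Woodwind Rehearsal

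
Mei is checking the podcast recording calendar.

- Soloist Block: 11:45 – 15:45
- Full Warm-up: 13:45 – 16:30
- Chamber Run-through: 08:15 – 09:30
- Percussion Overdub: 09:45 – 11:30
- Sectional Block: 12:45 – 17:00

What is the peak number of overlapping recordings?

Sweep the timeline, counting +1 at each start and −1 at each end (ends before starts at a tie):
08:15 start Chamber Run-through → 1
09:30 end Chamber Run-through → 0
09:45 start Percussion Overdub → 1
11:30 end Percussion Overdub → 0
11:45 start Soloist Block → 1
12:45 start Sectional Block → 2
13:45 start Full Warm-up → 3
15:45 end Soloist Block → 2
16:30 end Full Warm-up → 1
17:00 end Sectional Block → 0
Peak is 3, at 13:45 (Full Warm-up, Sectional Block, Soloist Block).

3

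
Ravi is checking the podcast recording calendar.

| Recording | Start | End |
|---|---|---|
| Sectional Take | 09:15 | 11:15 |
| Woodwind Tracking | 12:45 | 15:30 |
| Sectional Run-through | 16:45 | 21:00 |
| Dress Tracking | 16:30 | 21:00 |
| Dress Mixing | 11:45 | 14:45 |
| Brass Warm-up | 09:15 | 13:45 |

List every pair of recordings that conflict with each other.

Brass Warm-up & Dress Mixing, Brass Warm-up & Sectional Take, Brass Warm-up & Woodwind Tracking, Dress Mixing & Woodwind Tracking, Dress Tracking & Sectional Run-through

Sorted by start: Brass Warm-up, Sectional Take, Dress Mixing, Woodwind Tracking, Dress Tracking, Sectional Run-through.
Sectional Take starts before Brass Warm-up ends → Brass Warm-up and Sectional Take overlap.
Dress Mixing starts before Brass Warm-up ends → Brass Warm-up and Dress Mixing overlap.
Woodwind Tracking starts before Brass Warm-up ends → Brass Warm-up and Woodwind Tracking overlap.
Dress Tracking starts after Brass Warm-up ends — done with Brass Warm-up.
Dress Mixing starts after Sectional Take ends — done with Sectional Take.
Woodwind Tracking starts before Dress Mixing ends → Dress Mixing and Woodwind Tracking overlap.
Dress Tracking starts after Dress Mixing ends — done with Dress Mixing.
Dress Tracking starts after Woodwind Tracking ends — done with Woodwind Tracking.
Sectional Run-through starts before Dress Tracking ends → Dress Tracking and Sectional Run-through overlap.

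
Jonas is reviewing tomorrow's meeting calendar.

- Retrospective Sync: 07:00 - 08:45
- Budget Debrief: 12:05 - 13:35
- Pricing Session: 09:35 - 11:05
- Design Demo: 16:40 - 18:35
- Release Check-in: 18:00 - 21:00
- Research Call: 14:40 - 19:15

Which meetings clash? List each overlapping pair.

Two intervals overlap when each starts before the other ends.
Sorted by start: Retrospective Sync, Pricing Session, Budget Debrief, Research Call, Design Demo, Release Check-in.
Pricing Session starts after Retrospective Sync ends — done with Retrospective Sync.
Budget Debrief starts after Pricing Session ends — done with Pricing Session.
Research Call starts after Budget Debrief ends — done with Budget Debrief.
Design Demo starts before Research Call ends → Research Call and Design Demo overlap.
Release Check-in starts before Research Call ends → Research Call and Release Check-in overlap.
Release Check-in starts before Design Demo ends → Design Demo and Release Check-in overlap.

Design Demo & Release Check-in, Design Demo & Research Call, Release Check-in & Research Call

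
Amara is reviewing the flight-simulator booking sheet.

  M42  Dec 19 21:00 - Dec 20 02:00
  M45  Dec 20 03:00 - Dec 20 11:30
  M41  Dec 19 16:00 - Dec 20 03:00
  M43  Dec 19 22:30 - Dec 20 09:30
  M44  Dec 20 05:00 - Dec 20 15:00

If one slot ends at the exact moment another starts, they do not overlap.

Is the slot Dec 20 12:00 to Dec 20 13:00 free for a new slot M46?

M41: ends Dec 20 03:00 at or before M46 starts Dec 20 12:00 → clear.
M42: ends Dec 20 02:00 at or before M46 starts Dec 20 12:00 → clear.
M43: ends Dec 20 09:30 at or before M46 starts Dec 20 12:00 → clear.
M45: ends Dec 20 11:30 at or before M46 starts Dec 20 12:00 → clear.
M44: starts Dec 20 05:00 before M46 ends Dec 20 13:00, and ends Dec 20 15:00 after M46 starts Dec 20 12:00 → overlap.
M46 overlaps M44.

No — it overlaps M44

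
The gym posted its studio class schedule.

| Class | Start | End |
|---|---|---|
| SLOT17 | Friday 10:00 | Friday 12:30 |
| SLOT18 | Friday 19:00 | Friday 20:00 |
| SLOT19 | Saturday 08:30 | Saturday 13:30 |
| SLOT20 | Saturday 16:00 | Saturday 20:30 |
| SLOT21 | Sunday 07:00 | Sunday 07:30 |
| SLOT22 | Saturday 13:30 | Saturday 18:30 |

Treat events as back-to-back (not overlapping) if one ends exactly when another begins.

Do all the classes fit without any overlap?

Sorted by start: SLOT17, SLOT18, SLOT19, SLOT22, SLOT20, SLOT21.
SLOT18 starts after SLOT17 ends; SLOT17 is clear from here.
SLOT19 starts after SLOT18 ends; SLOT18 is clear from here.
SLOT22 starts exactly when SLOT19 ends (back-to-back, no overlap); SLOT19 is clear from here.
SLOT20 starts before SLOT22 ends → SLOT22 and SLOT20 overlap.
That's a conflict, so the schedule is not conflict-free.

No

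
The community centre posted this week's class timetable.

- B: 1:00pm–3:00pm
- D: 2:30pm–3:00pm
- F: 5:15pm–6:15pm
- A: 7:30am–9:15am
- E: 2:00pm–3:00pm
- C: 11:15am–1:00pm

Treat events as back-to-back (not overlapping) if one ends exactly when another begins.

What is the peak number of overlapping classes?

3

Sort all start/end points and keep a running count:
7:30am start A → 1
9:15am end A → 0
11:15am start C → 1
1:00pm end C → 0
1:00pm start B → 1
2:00pm start E → 2
2:30pm start D → 3
3:00pm end B → 2
3:00pm end D → 1
3:00pm end E → 0
5:15pm start F → 1
6:15pm end F → 0
Peak is 3, at 2:30pm (B, D, E).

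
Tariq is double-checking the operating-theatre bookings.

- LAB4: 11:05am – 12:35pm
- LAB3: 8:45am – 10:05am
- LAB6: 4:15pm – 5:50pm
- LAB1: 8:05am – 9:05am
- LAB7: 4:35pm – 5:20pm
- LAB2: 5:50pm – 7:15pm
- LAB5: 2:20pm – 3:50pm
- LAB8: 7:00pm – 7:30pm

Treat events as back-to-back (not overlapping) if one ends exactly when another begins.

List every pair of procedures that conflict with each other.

LAB1 & LAB3, LAB2 & LAB8, LAB6 & LAB7

Check each pair: they overlap iff neither finishes before the other starts.
Sorted by start: LAB1, LAB3, LAB4, LAB5, LAB6, LAB7, LAB2, LAB8.
LAB3 starts before LAB1 ends → LAB1 and LAB3 overlap.
LAB4 starts after LAB1 ends — done with LAB1.
LAB4 starts after LAB3 ends — done with LAB3.
LAB5 starts after LAB4 ends — done with LAB4.
LAB6 starts after LAB5 ends — done with LAB5.
LAB7 starts before LAB6 ends → LAB6 and LAB7 overlap.
LAB2 starts exactly when LAB6 ends (back-to-back, no overlap) — done with LAB6.
LAB2 starts after LAB7 ends — done with LAB7.
LAB8 starts before LAB2 ends → LAB2 and LAB8 overlap.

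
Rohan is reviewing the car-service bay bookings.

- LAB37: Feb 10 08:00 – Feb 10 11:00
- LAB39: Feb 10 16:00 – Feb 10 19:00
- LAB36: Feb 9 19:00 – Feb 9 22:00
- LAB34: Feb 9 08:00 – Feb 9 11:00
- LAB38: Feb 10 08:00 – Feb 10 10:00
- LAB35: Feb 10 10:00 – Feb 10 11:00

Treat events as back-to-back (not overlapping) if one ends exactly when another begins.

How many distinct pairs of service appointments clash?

Two intervals overlap when each starts before the other ends.
Sorted by start: LAB34, LAB36, LAB37, LAB38, LAB35, LAB39.
LAB36 starts after LAB34 ends; LAB34 is clear from here.
LAB37 starts after LAB36 ends; LAB36 is clear from here.
LAB38 starts before LAB37 ends → LAB37 and LAB38 overlap.
LAB35 starts before LAB37 ends → LAB37 and LAB35 overlap.
LAB39 starts after LAB37 ends.
LAB35 starts exactly when LAB38 ends (back-to-back, no overlap); LAB38 is clear from here.
LAB39 starts after LAB35 ends.
Overlapping pairs: LAB35 & LAB37, LAB37 & LAB38 — 2 in total.

2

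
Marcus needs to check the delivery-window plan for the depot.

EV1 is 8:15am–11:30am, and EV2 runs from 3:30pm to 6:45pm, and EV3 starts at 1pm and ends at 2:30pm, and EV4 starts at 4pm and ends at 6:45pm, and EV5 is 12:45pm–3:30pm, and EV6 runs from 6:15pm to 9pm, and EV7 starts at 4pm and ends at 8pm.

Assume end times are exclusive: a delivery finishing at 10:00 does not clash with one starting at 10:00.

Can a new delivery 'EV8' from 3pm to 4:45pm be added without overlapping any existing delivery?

No — it overlaps EV2, EV4, EV5, EV7

EV1: ends 11:30am at or before EV8 starts 3pm → clear.
EV5: starts 12:45pm before EV8 ends 4:45pm, and ends 3:30pm after EV8 starts 3pm → overlap.
EV3: ends 2:30pm at or before EV8 starts 3pm → clear.
EV2: starts 3:30pm before EV8 ends 4:45pm, and ends 6:45pm after EV8 starts 3pm → overlap.
EV4: starts 4pm before EV8 ends 4:45pm, and ends 6:45pm after EV8 starts 3pm → overlap.
EV7: starts 4pm before EV8 ends 4:45pm, and ends 8pm after EV8 starts 3pm → overlap.
EV6: starts 6:15pm at or after EV8 ends 4:45pm → clear.
EV8 overlaps EV2, EV4, EV5, EV7.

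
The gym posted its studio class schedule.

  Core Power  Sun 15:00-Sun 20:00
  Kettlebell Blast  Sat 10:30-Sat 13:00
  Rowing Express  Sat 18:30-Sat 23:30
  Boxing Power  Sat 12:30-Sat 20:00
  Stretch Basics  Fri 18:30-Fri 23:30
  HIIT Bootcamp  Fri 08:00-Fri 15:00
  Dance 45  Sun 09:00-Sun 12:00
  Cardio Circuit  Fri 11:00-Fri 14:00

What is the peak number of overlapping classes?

Walk through starts and ends in time order (an end at T is processed before a start at T):
Fri 08:00 start HIIT Bootcamp → 1
Fri 11:00 start Cardio Circuit → 2
Fri 14:00 end Cardio Circuit → 1
Fri 15:00 end HIIT Bootcamp → 0
Fri 18:30 start Stretch Basics → 1
Fri 23:30 end Stretch Basics → 0
Sat 10:30 start Kettlebell Blast → 1
Sat 12:30 start Boxing Power → 2
Sat 13:00 end Kettlebell Blast → 1
Sat 18:30 start Rowing Express → 2
Sat 20:00 end Boxing Power → 1
Sat 23:30 end Rowing Express → 0
Sun 09:00 start Dance 45 → 1
Sun 12:00 end Dance 45 → 0
Sun 15:00 start Core Power → 1
Sun 20:00 end Core Power → 0
Peak is 2, at Fri 11:00 (Cardio Circuit, HIIT Bootcamp).

2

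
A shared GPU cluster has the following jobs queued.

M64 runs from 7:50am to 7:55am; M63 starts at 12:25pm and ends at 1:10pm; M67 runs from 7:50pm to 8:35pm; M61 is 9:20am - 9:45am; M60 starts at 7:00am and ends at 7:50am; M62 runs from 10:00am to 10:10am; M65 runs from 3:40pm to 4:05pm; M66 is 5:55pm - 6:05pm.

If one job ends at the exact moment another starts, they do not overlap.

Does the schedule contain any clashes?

Sorted by start: M60, M64, M61, M62, M63, M65, M66, M67.
M64 starts exactly when M60 ends (back-to-back, no overlap), so M60 has no further overlaps.
M61 starts after M64 ends, so M64 has no further overlaps.
M62 starts after M61 ends, so M61 has no further overlaps.
M63 starts after M62 ends, so M62 has no further overlaps.
M65 starts after M63 ends, so M63 has no further overlaps.
M66 starts after M65 ends, so M65 has no further overlaps.
M67 starts after M66 ends.
Every pair is clear; the schedule has no overlaps.

No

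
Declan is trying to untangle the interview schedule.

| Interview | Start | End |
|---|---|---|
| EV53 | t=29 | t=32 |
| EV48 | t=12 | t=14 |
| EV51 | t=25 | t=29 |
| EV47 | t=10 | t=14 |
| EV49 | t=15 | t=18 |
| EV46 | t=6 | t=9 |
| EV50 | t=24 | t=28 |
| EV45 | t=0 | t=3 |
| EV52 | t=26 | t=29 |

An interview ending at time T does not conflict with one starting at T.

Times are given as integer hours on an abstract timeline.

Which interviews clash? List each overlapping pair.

EV47 & EV48, EV50 & EV51, EV50 & EV52, EV51 & EV52

Sorted by start: EV45, EV46, EV47, EV48, EV49, EV50, EV51, EV52, EV53.
EV46 starts after EV45 ends, so nothing later overlaps EV45 either.
EV47 starts after EV46 ends, so nothing later overlaps EV46 either.
EV48 starts before EV47 ends → EV47 and EV48 overlap.
EV49 starts after EV47 ends, so nothing later overlaps EV47 either.
EV49 starts after EV48 ends, so nothing later overlaps EV48 either.
EV50 starts after EV49 ends, so nothing later overlaps EV49 either.
EV51 starts before EV50 ends → EV50 and EV51 overlap.
EV52 starts before EV50 ends → EV50 and EV52 overlap.
EV53 starts after EV50 ends.
EV52 starts before EV51 ends → EV51 and EV52 overlap.
EV53 starts exactly when EV51 ends (back-to-back, no overlap).
EV53 starts exactly when EV52 ends (back-to-back, no overlap).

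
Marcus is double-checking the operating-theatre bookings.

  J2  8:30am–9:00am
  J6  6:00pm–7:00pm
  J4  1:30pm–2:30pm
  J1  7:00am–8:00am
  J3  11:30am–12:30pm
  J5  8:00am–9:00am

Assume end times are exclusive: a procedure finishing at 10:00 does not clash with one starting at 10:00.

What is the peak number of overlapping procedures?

Walk through starts and ends in time order (an end at T is processed before a start at T):
7:00am start J1 → 1
8:00am end J1 → 0
8:00am start J5 → 1
8:30am start J2 → 2
9:00am end J2 → 1
9:00am end J5 → 0
11:30am start J3 → 1
12:30pm end J3 → 0
1:30pm start J4 → 1
2:30pm end J4 → 0
6:00pm start J6 → 1
7:00pm end J6 → 0
Peak is 2, at 8:30am (J2, J5).

2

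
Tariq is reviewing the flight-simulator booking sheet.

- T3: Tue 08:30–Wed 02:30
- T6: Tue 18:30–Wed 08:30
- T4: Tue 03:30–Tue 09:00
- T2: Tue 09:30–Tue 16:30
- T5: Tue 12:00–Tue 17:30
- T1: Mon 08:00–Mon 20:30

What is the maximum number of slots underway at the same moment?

Sweep the timeline, counting +1 at each start and −1 at each end (ends before starts at a tie):
Mon 08:00 start T1 → 1
Mon 20:30 end T1 → 0
Tue 03:30 start T4 → 1
Tue 08:30 start T3 → 2
Tue 09:00 end T4 → 1
Tue 09:30 start T2 → 2
Tue 12:00 start T5 → 3
Tue 16:30 end T2 → 2
Tue 17:30 end T5 → 1
Tue 18:30 start T6 → 2
Wed 02:30 end T3 → 1
Wed 08:30 end T6 → 0
Peak is 3, at Tue 12:00 (T2, T3, T5).

3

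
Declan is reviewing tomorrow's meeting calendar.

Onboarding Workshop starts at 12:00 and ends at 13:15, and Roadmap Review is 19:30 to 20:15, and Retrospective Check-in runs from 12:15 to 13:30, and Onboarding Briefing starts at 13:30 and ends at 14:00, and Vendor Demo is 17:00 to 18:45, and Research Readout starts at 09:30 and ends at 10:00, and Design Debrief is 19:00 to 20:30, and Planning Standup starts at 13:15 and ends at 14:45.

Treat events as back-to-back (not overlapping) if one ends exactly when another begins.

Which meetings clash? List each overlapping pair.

Design Debrief & Roadmap Review, Onboarding Briefing & Planning Standup, Onboarding Workshop & Retrospective Check-in, Planning Standup & Retrospective Check-in

Sorted by start: Research Readout, Onboarding Workshop, Retrospective Check-in, Planning Standup, Onboarding Briefing, Vendor Demo, Design Debrief, Roadmap Review.
Onboarding Workshop starts after Research Readout ends, so nothing later overlaps Research Readout either.
Retrospective Check-in starts before Onboarding Workshop ends → Onboarding Workshop and Retrospective Check-in overlap.
Planning Standup starts exactly when Onboarding Workshop ends (back-to-back, no overlap), so nothing later overlaps Onboarding Workshop either.
Planning Standup starts before Retrospective Check-in ends → Retrospective Check-in and Planning Standup overlap.
Onboarding Briefing starts exactly when Retrospective Check-in ends (back-to-back, no overlap), so nothing later overlaps Retrospective Check-in either.
Onboarding Briefing starts before Planning Standup ends → Planning Standup and Onboarding Briefing overlap.
Vendor Demo starts after Planning Standup ends, so nothing later overlaps Planning Standup either.
Vendor Demo starts after Onboarding Briefing ends, so nothing later overlaps Onboarding Briefing either.
Design Debrief starts after Vendor Demo ends, so nothing later overlaps Vendor Demo either.
Roadmap Review starts before Design Debrief ends → Design Debrief and Roadmap Review overlap.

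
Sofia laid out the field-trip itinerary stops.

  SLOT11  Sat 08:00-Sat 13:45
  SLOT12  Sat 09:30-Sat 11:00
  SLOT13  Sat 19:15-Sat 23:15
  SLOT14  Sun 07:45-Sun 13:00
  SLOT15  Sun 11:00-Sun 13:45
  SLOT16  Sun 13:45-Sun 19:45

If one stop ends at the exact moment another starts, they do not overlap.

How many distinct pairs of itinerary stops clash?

Sorted by start: SLOT11, SLOT12, SLOT13, SLOT14, SLOT15, SLOT16.
SLOT12 starts before SLOT11 ends → SLOT11 and SLOT12 overlap.
SLOT13 starts after SLOT11 ends; SLOT11 is clear from here.
SLOT13 starts after SLOT12 ends; SLOT12 is clear from here.
SLOT14 starts after SLOT13 ends; SLOT13 is clear from here.
SLOT15 starts before SLOT14 ends → SLOT14 and SLOT15 overlap.
SLOT16 starts after SLOT14 ends.
SLOT16 starts exactly when SLOT15 ends (back-to-back, no overlap).
Overlapping pairs: SLOT11 & SLOT12, SLOT14 & SLOT15 — 2 in total.

2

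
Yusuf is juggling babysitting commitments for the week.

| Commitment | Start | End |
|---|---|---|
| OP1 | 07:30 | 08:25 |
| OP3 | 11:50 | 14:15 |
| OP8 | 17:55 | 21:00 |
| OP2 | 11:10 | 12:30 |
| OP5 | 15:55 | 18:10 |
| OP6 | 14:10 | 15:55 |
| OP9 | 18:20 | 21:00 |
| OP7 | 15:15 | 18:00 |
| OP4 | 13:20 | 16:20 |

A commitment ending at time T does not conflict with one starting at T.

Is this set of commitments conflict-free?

No

Sorted by start: OP1, OP2, OP3, OP4, OP6, OP7, OP5, OP8, OP9.
OP2 starts after OP1 ends; OP1 is clear from here.
OP3 starts before OP2 ends → OP2 and OP3 overlap.
That's a conflict, so the schedule is not conflict-free.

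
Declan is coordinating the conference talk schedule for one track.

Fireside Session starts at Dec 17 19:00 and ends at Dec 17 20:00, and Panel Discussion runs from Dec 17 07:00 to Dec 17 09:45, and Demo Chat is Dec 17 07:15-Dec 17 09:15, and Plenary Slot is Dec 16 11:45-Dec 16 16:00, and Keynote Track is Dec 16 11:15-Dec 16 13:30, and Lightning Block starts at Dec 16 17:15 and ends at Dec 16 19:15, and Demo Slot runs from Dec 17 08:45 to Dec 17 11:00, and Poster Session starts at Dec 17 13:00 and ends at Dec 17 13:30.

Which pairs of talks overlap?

Check each pair: they overlap iff neither finishes before the other starts.
Sorted by start: Keynote Track, Plenary Slot, Lightning Block, Panel Discussion, Demo Chat, Demo Slot, Poster Session, Fireside Session.
Plenary Slot starts before Keynote Track ends → Keynote Track and Plenary Slot overlap.
Lightning Block starts after Keynote Track ends — done with Keynote Track.
Lightning Block starts after Plenary Slot ends — done with Plenary Slot.
Panel Discussion starts after Lightning Block ends — done with Lightning Block.
Demo Chat starts before Panel Discussion ends → Panel Discussion and Demo Chat overlap.
Demo Slot starts before Panel Discussion ends → Panel Discussion and Demo Slot overlap.
Poster Session starts after Panel Discussion ends — done with Panel Discussion.
Demo Slot starts before Demo Chat ends → Demo Chat and Demo Slot overlap.
Poster Session starts after Demo Chat ends — done with Demo Chat.
Poster Session starts after Demo Slot ends — done with Demo Slot.
Fireside Session starts after Poster Session ends.

Demo Chat & Demo Slot, Demo Chat & Panel Discussion, Demo Slot & Panel Discussion, Keynote Track & Plenary Slot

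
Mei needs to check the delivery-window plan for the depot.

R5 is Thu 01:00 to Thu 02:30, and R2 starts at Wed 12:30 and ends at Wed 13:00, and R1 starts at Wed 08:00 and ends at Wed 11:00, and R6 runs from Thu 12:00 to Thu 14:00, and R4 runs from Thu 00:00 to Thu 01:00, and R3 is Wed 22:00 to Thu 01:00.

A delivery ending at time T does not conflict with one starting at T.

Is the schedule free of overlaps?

Sorted by start: R1, R2, R3, R4, R5, R6.
R2 starts after R1 ends; R1 is clear from here.
R3 starts after R2 ends; R2 is clear from here.
R4 starts before R3 ends → R3 and R4 overlap.
That's a conflict, so the schedule is not conflict-free.

No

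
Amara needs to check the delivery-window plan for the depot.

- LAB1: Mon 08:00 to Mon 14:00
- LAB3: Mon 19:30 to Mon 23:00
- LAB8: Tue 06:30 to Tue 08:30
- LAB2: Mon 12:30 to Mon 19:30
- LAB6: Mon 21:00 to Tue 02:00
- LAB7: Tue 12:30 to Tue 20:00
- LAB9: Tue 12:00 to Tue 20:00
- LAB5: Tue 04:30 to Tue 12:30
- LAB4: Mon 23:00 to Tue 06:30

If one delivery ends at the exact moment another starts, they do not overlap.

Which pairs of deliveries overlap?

Two intervals overlap when each starts before the other ends.
Sorted by start: LAB1, LAB2, LAB3, LAB6, LAB4, LAB5, LAB8, LAB9, LAB7.
LAB2 starts before LAB1 ends → LAB1 and LAB2 overlap.
LAB3 starts after LAB1 ends; LAB1 is clear from here.
LAB3 starts exactly when LAB2 ends (back-to-back, no overlap); LAB2 is clear from here.
LAB6 starts before LAB3 ends → LAB3 and LAB6 overlap.
LAB4 starts exactly when LAB3 ends (back-to-back, no overlap); LAB3 is clear from here.
LAB4 starts before LAB6 ends → LAB6 and LAB4 overlap.
LAB5 starts after LAB6 ends; LAB6 is clear from here.
LAB5 starts before LAB4 ends → LAB4 and LAB5 overlap.
LAB8 starts exactly when LAB4 ends (back-to-back, no overlap); LAB4 is clear from here.
LAB8 starts before LAB5 ends → LAB5 and LAB8 overlap.
LAB9 starts before LAB5 ends → LAB5 and LAB9 overlap.
LAB7 starts exactly when LAB5 ends (back-to-back, no overlap).
LAB9 starts after LAB8 ends; LAB8 is clear from here.
LAB7 starts before LAB9 ends → LAB9 and LAB7 overlap.

LAB1 & LAB2, LAB3 & LAB6, LAB4 & LAB5, LAB4 & LAB6, LAB5 & LAB8, LAB5 & LAB9, LAB7 & LAB9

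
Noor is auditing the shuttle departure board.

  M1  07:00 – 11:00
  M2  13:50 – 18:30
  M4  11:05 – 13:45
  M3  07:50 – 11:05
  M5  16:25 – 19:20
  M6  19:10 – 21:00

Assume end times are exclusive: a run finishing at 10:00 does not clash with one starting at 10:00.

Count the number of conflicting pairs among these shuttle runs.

Sorted by start: M1, M3, M4, M2, M5, M6.
M3 starts before M1 ends → M1 and M3 overlap.
M4 starts after M1 ends, so M1 has no further overlaps.
M4 starts exactly when M3 ends (back-to-back, no overlap), so M3 has no further overlaps.
M2 starts after M4 ends, so M4 has no further overlaps.
M5 starts before M2 ends → M2 and M5 overlap.
M6 starts after M2 ends.
M6 starts before M5 ends → M5 and M6 overlap.
Overlapping pairs: M1 & M3, M2 & M5, M5 & M6 — 3 in total.

3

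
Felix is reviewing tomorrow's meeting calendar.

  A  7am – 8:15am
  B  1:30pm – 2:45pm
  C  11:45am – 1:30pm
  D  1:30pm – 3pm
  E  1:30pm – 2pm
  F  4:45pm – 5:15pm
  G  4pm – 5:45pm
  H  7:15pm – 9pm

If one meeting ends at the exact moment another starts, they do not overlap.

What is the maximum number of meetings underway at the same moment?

Walk through starts and ends in time order (an end at T is processed before a start at T):
7am start A → 1
8:15am end A → 0
11:45am start C → 1
1:30pm end C → 0
1:30pm start B → 1
1:30pm start D → 2
1:30pm start E → 3
2pm end E → 2
2:45pm end B → 1
3pm end D → 0
4pm start G → 1
4:45pm start F → 2
5:15pm end F → 1
5:45pm end G → 0
7:15pm start H → 1
9pm end H → 0
Peak is 3, at 1:30pm (B, D, E).

3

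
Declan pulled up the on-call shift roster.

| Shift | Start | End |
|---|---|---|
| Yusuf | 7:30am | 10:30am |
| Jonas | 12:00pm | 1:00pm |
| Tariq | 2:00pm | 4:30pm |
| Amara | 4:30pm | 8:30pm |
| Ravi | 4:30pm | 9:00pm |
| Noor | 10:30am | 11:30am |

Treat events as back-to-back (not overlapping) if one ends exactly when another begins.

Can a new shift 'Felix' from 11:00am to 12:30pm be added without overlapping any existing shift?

Yusuf: ends 10:30am at or before Felix starts 11:00am → clear.
Noor: starts 10:30am before Felix ends 12:30pm, and ends 11:30am after Felix starts 11:00am → overlap.
Jonas: starts 12:00pm before Felix ends 12:30pm, and ends 1:00pm after Felix starts 11:00am → overlap.
Tariq: starts 2:00pm at or after Felix ends 12:30pm → clear.
Amara: starts 4:30pm at or after Felix ends 12:30pm → clear.
Ravi: starts 4:30pm at or after Felix ends 12:30pm → clear.
Felix overlaps Jonas, Noor.

No — it overlaps Jonas, Noor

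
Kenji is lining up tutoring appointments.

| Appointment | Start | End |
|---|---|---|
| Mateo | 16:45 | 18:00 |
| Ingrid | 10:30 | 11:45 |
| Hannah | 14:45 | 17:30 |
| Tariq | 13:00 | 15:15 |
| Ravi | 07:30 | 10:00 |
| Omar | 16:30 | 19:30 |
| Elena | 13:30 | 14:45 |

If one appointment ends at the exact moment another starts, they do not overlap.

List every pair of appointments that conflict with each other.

Sorted by start: Ravi, Ingrid, Tariq, Elena, Hannah, Omar, Mateo.
Ingrid starts after Ravi ends; Ravi is clear from here.
Tariq starts after Ingrid ends; Ingrid is clear from here.
Elena starts before Tariq ends → Tariq and Elena overlap.
Hannah starts before Tariq ends → Tariq and Hannah overlap.
Omar starts after Tariq ends; Tariq is clear from here.
Hannah starts exactly when Elena ends (back-to-back, no overlap); Elena is clear from here.
Omar starts before Hannah ends → Hannah and Omar overlap.
Mateo starts before Hannah ends → Hannah and Mateo overlap.
Mateo starts before Omar ends → Omar and Mateo overlap.

Elena & Tariq, Hannah & Mateo, Hannah & Omar, Hannah & Tariq, Mateo & Omar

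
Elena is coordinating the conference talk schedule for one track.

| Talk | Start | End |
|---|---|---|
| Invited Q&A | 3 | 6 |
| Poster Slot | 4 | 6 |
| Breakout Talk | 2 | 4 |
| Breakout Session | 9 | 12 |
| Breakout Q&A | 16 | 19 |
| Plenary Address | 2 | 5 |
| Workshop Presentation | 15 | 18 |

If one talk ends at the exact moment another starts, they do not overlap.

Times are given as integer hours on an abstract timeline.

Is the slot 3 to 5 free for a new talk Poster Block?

No — it overlaps Breakout Talk, Invited Q&A, Plenary Address, Poster Slot

Breakout Talk: starts 2 before Poster Block ends 5, and ends 4 after Poster Block starts 3 → overlap.
Plenary Address: starts 2 before Poster Block ends 5, and ends 5 after Poster Block starts 3 → overlap.
Invited Q&A: starts 3 before Poster Block ends 5, and ends 6 after Poster Block starts 3 → overlap.
Poster Slot: starts 4 before Poster Block ends 5, and ends 6 after Poster Block starts 3 → overlap.
Breakout Session: starts 9 at or after Poster Block ends 5 → clear.
Workshop Presentation: starts 15 at or after Poster Block ends 5 → clear.
Breakout Q&A: starts 16 at or after Poster Block ends 5 → clear.
Poster Block overlaps Breakout Talk, Plenary Address, Invited Q&A, Poster Slot.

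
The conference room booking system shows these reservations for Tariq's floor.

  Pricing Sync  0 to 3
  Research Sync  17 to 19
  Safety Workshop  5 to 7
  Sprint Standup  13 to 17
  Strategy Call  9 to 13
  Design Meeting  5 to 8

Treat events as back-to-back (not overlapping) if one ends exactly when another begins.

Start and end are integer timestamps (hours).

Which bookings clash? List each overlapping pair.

Design Meeting & Safety Workshop

Check each pair: they overlap iff neither finishes before the other starts.
Sorted by start: Pricing Sync, Design Meeting, Safety Workshop, Strategy Call, Sprint Standup, Research Sync.
Design Meeting starts after Pricing Sync ends, so nothing later overlaps Pricing Sync either.
Safety Workshop starts before Design Meeting ends → Design Meeting and Safety Workshop overlap.
Strategy Call starts after Design Meeting ends, so nothing later overlaps Design Meeting either.
Strategy Call starts after Safety Workshop ends, so nothing later overlaps Safety Workshop either.
Sprint Standup starts exactly when Strategy Call ends (back-to-back, no overlap), so nothing later overlaps Strategy Call either.
Research Sync starts exactly when Sprint Standup ends (back-to-back, no overlap).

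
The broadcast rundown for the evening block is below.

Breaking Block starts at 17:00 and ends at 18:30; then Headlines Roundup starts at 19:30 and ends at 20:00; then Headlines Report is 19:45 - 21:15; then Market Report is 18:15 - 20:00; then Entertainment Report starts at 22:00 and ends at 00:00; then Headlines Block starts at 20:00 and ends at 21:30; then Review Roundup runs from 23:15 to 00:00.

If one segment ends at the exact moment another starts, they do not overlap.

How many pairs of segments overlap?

6

Sorted by start: Breaking Block, Market Report, Headlines Roundup, Headlines Report, Headlines Block, Entertainment Report, Review Roundup.
Market Report starts before Breaking Block ends → Breaking Block and Market Report overlap.
Headlines Roundup starts after Breaking Block ends; Breaking Block is clear from here.
Headlines Roundup starts before Market Report ends → Market Report and Headlines Roundup overlap.
Headlines Report starts before Market Report ends → Market Report and Headlines Report overlap.
Headlines Block starts exactly when Market Report ends (back-to-back, no overlap); Market Report is clear from here.
Headlines Report starts before Headlines Roundup ends → Headlines Roundup and Headlines Report overlap.
Headlines Block starts exactly when Headlines Roundup ends (back-to-back, no overlap); Headlines Roundup is clear from here.
Headlines Block starts before Headlines Report ends → Headlines Report and Headlines Block overlap.
Entertainment Report starts after Headlines Report ends; Headlines Report is clear from here.
Entertainment Report starts after Headlines Block ends; Headlines Block is clear from here.
Review Roundup starts before Entertainment Report ends → Entertainment Report and Review Roundup overlap.
Overlapping pairs: Breaking Block & Market Report, Entertainment Report & Review Roundup, Headlines Block & Headlines Report, Headlines Report & Headlines Roundup, Headlines Report & Market Report, Headlines Roundup & Market Report — 6 in total.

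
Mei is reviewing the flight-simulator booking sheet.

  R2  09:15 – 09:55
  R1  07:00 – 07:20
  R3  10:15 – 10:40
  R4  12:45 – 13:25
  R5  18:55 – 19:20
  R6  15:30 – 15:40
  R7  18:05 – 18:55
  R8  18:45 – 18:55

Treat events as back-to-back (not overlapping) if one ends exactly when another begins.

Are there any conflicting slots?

Sorted by start: R1, R2, R3, R4, R6, R7, R8, R5.
R2 starts after R1 ends, so nothing later overlaps R1 either.
R3 starts after R2 ends, so nothing later overlaps R2 either.
R4 starts after R3 ends, so nothing later overlaps R3 either.
R6 starts after R4 ends, so nothing later overlaps R4 either.
R7 starts after R6 ends, so nothing later overlaps R6 either.
R8 starts before R7 ends → R7 and R8 overlap.
That's a conflict, so the schedule is not conflict-free.

Yes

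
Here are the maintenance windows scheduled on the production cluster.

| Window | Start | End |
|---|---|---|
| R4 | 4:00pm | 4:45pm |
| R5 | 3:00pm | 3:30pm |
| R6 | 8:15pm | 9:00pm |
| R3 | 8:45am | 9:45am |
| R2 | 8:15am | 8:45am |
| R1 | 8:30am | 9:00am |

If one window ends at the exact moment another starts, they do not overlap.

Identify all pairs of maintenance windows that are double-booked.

R1 & R2, R1 & R3

Check each pair: they overlap iff neither finishes before the other starts.
Sorted by start: R2, R1, R3, R5, R4, R6.
R1 starts before R2 ends → R2 and R1 overlap.
R3 starts exactly when R2 ends (back-to-back, no overlap); R2 is clear from here.
R3 starts before R1 ends → R1 and R3 overlap.
R5 starts after R1 ends; R1 is clear from here.
R5 starts after R3 ends; R3 is clear from here.
R4 starts after R5 ends; R5 is clear from here.
R6 starts after R4 ends.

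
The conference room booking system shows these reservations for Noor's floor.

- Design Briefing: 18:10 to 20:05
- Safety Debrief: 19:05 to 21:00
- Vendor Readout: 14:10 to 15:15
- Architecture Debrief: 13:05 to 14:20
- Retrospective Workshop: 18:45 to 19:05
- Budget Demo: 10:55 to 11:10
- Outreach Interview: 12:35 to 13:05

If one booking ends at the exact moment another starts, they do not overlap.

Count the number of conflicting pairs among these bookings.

Sorted by start: Budget Demo, Outreach Interview, Architecture Debrief, Vendor Readout, Design Briefing, Retrospective Workshop, Safety Debrief.
Outreach Interview starts after Budget Demo ends; Budget Demo is clear from here.
Architecture Debrief starts exactly when Outreach Interview ends (back-to-back, no overlap); Outreach Interview is clear from here.
Vendor Readout starts before Architecture Debrief ends → Architecture Debrief and Vendor Readout overlap.
Design Briefing starts after Architecture Debrief ends; Architecture Debrief is clear from here.
Design Briefing starts after Vendor Readout ends; Vendor Readout is clear from here.
Retrospective Workshop starts before Design Briefing ends → Design Briefing and Retrospective Workshop overlap.
Safety Debrief starts before Design Briefing ends → Design Briefing and Safety Debrief overlap.
Safety Debrief starts exactly when Retrospective Workshop ends (back-to-back, no overlap).
Overlapping pairs: Architecture Debrief & Vendor Readout, Design Briefing & Retrospective Workshop, Design Briefing & Safety Debrief — 3 in total.

3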